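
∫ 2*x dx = x^2 + C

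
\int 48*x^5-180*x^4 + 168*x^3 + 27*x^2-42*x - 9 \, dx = 8*x^6 - 36*x^5 + 42*x^4 + 9*x^3 - 21*x^2 - 9*x + C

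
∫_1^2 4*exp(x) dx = -4*E + 4*exp(2)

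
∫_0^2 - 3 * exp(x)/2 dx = 3/2 - 3*exp(2)/2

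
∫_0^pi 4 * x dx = 2*pi^2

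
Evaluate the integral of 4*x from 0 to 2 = 8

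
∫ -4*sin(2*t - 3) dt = 2*cos(2*t - 3) + C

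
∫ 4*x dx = 2*x^2 + C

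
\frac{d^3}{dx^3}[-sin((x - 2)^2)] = 8*x^3*cos(x^2 - 4*x + 4) - 48*x^2*cos(x^2 - 4*x + 4) + 12*x*sin(x^2 - 4*x + 4) + 96*x*cos(x^2 - 4*x + 4) - 24*sin(x^2 - 4*x + 4) - 64*cos(x^2 - 4*x + 4)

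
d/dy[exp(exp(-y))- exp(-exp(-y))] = (-exp(2*exp(-y)) - 1)*exp(-y - exp(-y))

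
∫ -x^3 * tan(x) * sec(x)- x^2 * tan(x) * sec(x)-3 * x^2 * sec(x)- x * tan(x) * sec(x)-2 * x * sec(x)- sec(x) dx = -x*(x^2 + x + 1)*sec(x) + C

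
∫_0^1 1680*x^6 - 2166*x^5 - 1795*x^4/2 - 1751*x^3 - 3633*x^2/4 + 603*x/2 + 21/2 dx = -3519/4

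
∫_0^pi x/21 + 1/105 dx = pi/105 + pi^2/42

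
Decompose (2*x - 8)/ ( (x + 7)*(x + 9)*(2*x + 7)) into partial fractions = -60/(77*(2*x + 7)) - 13/(11*(x + 9)) + 11/(7*(x + 7))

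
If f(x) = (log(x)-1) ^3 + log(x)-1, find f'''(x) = (6*log(x)^2 - 30*log(x) + 32)/x^3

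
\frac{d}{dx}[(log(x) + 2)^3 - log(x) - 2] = (3*log(x)^2 + 12*log(x) + 11)/x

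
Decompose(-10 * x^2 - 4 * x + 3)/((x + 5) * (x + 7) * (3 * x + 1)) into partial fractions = 29/(280*(3*x + 1)) - 459/(40*(x + 7)) + 227/(28*(x + 5))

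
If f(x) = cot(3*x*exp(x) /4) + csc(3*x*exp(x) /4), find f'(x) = -3*(x*cos(3*x*exp(x)/4) + x + cos(3*x*exp(x)/4) + 1)*exp(x)/(4*sin(3*x*exp(x)/4)^2)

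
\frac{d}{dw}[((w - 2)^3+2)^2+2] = 6*w^5 - 60*w^4 + 240*w^3 - 468*w^2 + 432*w - 144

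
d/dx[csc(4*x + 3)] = -4*cot(4*x + 3)*csc(4*x + 3)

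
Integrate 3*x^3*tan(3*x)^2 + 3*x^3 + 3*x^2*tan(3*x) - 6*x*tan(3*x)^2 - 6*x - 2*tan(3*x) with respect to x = x*(x^2 - 2)*tan(3*x) + C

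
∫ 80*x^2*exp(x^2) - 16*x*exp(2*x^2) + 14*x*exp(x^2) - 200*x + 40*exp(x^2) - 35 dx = -35*x - 4*(5*x - exp(x^2))^2 + 7*exp(x^2) + C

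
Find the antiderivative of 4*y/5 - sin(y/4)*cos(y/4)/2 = 2*y^2/5 - sin(y/4)^2 + C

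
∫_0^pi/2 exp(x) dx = -1 + exp(pi/2)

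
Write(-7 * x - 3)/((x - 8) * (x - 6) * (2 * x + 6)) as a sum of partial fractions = 1/(11*(x + 3)) + 5/(4*(x - 6)) - 59/(44*(x - 8))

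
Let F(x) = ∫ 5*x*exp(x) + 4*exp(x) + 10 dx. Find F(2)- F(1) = -4*E + 10 + 9*exp(2)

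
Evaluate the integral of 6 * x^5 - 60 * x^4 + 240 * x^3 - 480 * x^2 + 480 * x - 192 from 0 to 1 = -63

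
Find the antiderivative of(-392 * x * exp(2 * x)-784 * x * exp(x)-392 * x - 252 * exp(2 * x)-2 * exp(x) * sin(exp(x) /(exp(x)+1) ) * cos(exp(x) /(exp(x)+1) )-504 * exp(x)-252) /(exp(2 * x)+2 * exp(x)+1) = -196*x^2 - 252*x + cos(exp(x)/(exp(x) + 1))^2 + C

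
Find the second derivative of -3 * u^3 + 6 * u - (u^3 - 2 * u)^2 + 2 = -30*u^4 + 48*u^2 - 18*u - 8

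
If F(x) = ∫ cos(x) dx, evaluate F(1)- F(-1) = 2*sin(1)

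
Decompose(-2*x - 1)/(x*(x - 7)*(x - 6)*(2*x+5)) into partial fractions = -32/(1615*(2*x + 5)) + 13/(102*(x - 6)) - 15/(133*(x - 7)) - 1/(210*x)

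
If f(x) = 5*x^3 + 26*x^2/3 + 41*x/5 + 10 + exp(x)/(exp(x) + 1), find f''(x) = (90*x*exp(3*x) + 270*x*exp(2*x) + 270*x*exp(x) + 90*x + 52*exp(3*x) + 153*exp(2*x) + 159*exp(x) + 52)/(3*exp(3*x) + 9*exp(2*x) + 9*exp(x) + 3)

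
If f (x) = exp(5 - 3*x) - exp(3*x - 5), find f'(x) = (-3*exp(6*x - 10) - 3)*exp(5 - 3*x)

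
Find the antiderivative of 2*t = t^2 + C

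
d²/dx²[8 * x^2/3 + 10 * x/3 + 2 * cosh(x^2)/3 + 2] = 8*x^2*cosh(x^2)/3 + 4*sinh(x^2)/3 + 16/3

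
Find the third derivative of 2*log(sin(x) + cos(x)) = 4*cos(x + pi/4)/sin(x + pi/4)^3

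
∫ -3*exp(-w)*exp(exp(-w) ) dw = 3*exp(exp(-w)) + C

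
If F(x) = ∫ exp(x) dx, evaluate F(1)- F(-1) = E - exp(-1)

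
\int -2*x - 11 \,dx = -x^2 - 11*x + C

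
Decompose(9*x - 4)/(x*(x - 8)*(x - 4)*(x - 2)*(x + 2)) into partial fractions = -11/(240*(x + 2)) + 7/(48*(x - 2)) - 1/(6*(x - 4)) + 17/(480*(x - 8)) + 1/(32*x)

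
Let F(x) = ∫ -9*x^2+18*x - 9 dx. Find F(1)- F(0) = -3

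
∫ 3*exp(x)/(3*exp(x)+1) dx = log(3*exp(x) + 1) + C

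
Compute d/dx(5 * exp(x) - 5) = 5*exp(x)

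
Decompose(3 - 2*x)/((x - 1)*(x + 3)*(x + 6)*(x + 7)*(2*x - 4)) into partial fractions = 17/(576*(x + 7)) - 5/(112*(x + 6)) + 3/(160*(x + 3)) - 1/(448*(x - 1)) - 1/(720*(x - 2))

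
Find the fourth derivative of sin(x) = sin(x)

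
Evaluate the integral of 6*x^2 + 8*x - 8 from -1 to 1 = -12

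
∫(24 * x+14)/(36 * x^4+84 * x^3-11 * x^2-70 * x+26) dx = -2*acot(6*x^2 + 7*x - 5) + C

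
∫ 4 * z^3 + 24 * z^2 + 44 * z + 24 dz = z^4 + 8*z^3 + 22*z^2 + 24*z + C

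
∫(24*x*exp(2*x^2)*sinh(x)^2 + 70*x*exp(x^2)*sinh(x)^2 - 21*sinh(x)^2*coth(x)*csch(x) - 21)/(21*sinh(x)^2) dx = 2*exp(2*x^2)/7 + 5*exp(x^2)/3 + coth(x) + csch(x) + C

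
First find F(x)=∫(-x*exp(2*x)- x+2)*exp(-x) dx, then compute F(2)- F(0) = -exp(2) + exp(-2)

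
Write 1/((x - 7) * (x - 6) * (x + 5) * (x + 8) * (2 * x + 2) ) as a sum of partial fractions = 1/(8820*(x + 8)) - 1/(3168*(x + 5)) + 1/(3136*(x + 1)) - 1/(2156*(x - 6)) + 1/(2880*(x - 7))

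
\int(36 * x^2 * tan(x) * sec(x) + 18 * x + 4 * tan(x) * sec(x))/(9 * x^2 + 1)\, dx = log(9*x^2 + 1) + 4*sec(x) + C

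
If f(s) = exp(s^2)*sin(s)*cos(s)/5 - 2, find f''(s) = (2*s^2*sin(2*s) + 4*s*cos(2*s) - sin(2*s))*exp(s^2)/5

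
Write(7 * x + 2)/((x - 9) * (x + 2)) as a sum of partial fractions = 12/(11*(x + 2)) + 65/(11*(x - 9))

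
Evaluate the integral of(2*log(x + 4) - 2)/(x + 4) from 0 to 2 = -(-1 + log(4))^2 + (-1 + log(6))^2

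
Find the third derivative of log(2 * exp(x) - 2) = (exp(2*x) + exp(x))/(exp(3*x) - 3*exp(2*x) + 3*exp(x) - 1)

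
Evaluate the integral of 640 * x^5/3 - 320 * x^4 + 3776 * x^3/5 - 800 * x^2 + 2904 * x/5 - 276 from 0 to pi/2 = -80 - 2*pi^3 - 18*pi + 18*pi^2/5 + 5*(-pi^3/3 - 3*pi + 4 + 3*pi^2/5)^2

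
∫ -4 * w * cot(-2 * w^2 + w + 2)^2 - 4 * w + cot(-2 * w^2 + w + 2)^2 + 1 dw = -cot(-2*w^2 + w + 2) + C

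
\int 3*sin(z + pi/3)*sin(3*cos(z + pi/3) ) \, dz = cos(3*cos(z + pi/3)) + C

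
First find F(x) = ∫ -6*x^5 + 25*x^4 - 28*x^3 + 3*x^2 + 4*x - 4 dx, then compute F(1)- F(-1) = 4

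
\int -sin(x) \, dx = cos(x) + C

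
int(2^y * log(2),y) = 2^y + C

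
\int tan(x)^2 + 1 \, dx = tan(x) + C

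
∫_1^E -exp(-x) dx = -exp(-1) + exp(-E)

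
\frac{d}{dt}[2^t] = 2^t*log(2)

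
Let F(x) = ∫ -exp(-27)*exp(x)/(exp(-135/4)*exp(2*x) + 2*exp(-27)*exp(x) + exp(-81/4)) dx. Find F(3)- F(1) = -exp(23/4)/(1 + exp(23/4)) + exp(15/4)/(1 + exp(15/4))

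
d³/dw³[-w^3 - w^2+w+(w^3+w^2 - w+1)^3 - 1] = 504*w^6 + 1008*w^5 - 240*w^3 + 360*w^2 - 30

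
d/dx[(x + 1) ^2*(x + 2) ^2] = 4*x^3 + 18*x^2 + 26*x + 12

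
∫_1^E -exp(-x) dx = -exp(-1) + exp(-E)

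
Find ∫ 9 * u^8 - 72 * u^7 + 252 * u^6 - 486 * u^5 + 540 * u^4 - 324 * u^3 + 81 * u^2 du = u^9 - 9*u^8 + 36*u^7 - 81*u^6 + 108*u^5 - 81*u^4 + 27*u^3 + C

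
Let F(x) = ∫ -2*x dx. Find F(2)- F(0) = -4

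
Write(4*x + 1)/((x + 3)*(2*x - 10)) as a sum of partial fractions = 11/(16*(x + 3)) + 21/(16*(x - 5))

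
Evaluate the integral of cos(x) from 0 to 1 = sin(1)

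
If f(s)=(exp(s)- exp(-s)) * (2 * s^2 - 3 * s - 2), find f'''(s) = (2*s^2*exp(2*s) + 2*s^2 + 9*s*exp(2*s) - 15*s + exp(2*s) + 19)*exp(-s)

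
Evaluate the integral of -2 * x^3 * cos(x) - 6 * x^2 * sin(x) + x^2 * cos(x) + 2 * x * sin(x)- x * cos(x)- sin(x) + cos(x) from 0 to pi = 0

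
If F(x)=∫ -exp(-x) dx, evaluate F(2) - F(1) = -exp(-1) + exp(-2)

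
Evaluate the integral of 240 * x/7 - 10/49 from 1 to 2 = 2510/49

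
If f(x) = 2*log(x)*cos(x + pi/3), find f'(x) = 2*(-x*log(x)*sin(x + pi/3) + cos(x + pi/3))/x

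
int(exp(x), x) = exp(x) + C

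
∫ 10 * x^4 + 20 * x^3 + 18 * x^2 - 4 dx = 2*x^5 + 5*x^4 + 6*x^3 - 4*x + C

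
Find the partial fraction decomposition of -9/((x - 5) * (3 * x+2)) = 27/(17*(3*x + 2)) - 9/(17*(x - 5))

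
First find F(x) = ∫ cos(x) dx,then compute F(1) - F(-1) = 2*sin(1)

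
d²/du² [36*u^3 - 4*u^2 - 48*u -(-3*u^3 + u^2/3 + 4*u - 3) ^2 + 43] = -270*u^4 + 40*u^3 + 860*u^2/3 + 92*u - 36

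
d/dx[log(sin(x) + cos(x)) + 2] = 1/tan(x + pi/4)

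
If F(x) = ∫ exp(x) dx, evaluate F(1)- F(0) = -1 + E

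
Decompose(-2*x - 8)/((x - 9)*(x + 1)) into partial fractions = 3/(5*(x + 1)) - 13/(5*(x - 9))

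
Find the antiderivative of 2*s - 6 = s^2 - 6*s + C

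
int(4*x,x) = 2*x^2 + C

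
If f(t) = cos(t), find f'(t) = -sin(t)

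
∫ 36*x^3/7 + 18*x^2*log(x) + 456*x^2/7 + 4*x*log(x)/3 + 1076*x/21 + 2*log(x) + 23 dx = 2*x*(9*x^2 + x + 3)*log(x)/3 + 3*(x + 14)*(3*x^3 + 4*x^2 + 3*x + 7)/7 + C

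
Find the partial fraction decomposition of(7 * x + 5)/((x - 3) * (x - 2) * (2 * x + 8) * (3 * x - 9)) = 23/(1764*(x + 4)) + 19/(36*(x - 2)) - 53/(98*(x - 3)) + 13/(21*(x - 3)^2)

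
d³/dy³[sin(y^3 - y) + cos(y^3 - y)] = sqrt(2)*(-27*y^6*sin(-y^3 + y + pi/4) + 27*y^4*cos(y^3 - y + pi/4) - 54*y^3*sin(y^3 - y + pi/4) - 9*y^2*sin(-y^3 + y + pi/4) + 18*y*cos(-y^3 + y + pi/4) + 7*cos(y^3 - y + pi/4))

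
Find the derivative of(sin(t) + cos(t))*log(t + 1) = sqrt(2)*(t*log(t + 1)*cos(t + pi/4) + log(t + 1)*cos(t + pi/4) + sin(t + pi/4))/(t + 1)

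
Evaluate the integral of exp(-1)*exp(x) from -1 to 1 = 1 - exp(-2)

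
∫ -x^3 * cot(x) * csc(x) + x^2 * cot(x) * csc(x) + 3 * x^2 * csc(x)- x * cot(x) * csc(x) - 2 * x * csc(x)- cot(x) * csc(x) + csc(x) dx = (x^3 - x^2 + x + 1)*csc(x) + C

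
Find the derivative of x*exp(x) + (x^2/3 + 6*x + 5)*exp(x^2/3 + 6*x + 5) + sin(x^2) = 2*x^3*exp(x^2/3 + 6*x + 5)/9 + 6*x^2*exp(x^2/3 + 6*x + 5) + x*exp(x) + 40*x*exp(x^2/3 + 6*x + 5) + 2*x*cos(x^2) + exp(x) + 36*exp(x^2/3 + 6*x + 5)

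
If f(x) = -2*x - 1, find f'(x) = -2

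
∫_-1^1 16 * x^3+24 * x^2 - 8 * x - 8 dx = 0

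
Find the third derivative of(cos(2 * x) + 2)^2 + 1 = 32*sin(2*x) + 32*sin(4*x)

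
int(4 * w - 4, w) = 2*w^2 - 4*w + C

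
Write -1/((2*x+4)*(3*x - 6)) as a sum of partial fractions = 1/(24*(x + 2)) - 1/(24*(x - 2))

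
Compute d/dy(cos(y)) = -sin(y)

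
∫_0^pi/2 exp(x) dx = -1 + exp(pi/2)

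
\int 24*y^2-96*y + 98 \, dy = 8*y^3 - 48*y^2 + 98*y + C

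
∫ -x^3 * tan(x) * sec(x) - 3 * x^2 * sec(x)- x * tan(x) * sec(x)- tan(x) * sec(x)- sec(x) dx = (-x^3 - x - 1)*sec(x) + C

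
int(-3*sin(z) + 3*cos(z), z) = 3*sqrt(2)*sin(z + pi/4) + C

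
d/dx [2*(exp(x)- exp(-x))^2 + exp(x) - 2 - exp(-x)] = (4*exp(4*x) + exp(3*x) + exp(x) - 4)*exp(-2*x)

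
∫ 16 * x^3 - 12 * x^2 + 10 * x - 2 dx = 4*x^4 - 4*x^3 + 5*x^2 - 2*x + C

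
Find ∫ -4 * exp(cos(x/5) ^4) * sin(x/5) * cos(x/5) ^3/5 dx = exp(cos(x/5)^4) + C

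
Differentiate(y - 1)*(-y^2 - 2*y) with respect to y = -3*y^2 - 2*y + 2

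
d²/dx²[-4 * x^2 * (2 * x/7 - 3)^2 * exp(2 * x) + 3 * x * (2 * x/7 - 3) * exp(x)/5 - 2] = -64*x^4*exp(2*x)/49 + 1088*x^3*exp(2*x)/49 - 3216*x^2*exp(2*x)/49 + 6*x^2*exp(x)/35 - 1728*x*exp(2*x)/7 - 39*x*exp(x)/35 - 72*exp(2*x) - 114*exp(x)/35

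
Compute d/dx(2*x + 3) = 2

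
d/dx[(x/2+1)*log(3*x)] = (x*log(x) + x + x*log(3) + 2)/(2*x)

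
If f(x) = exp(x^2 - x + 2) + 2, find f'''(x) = 8*x^3*exp(x^2 - x + 2) - 12*x^2*exp(x^2 - x + 2) + 18*x*exp(x^2 - x + 2) - 7*exp(x^2 - x + 2)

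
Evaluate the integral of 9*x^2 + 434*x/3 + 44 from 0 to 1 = 358/3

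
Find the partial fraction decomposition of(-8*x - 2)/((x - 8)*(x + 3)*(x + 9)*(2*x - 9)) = 304/(2835*(2*x - 9)) - 35/(1377*(x + 9)) + 1/(45*(x + 3)) - 6/(119*(x - 8))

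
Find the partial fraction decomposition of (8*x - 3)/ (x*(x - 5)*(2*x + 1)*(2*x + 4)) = -28/(33*(2*x + 1)) + 19/(84*(x + 2)) + 37/(770*(x - 5)) + 3/(20*x)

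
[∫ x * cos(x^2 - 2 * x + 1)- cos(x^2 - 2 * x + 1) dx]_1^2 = sin(1)/2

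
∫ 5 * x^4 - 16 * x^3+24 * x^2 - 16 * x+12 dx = x^5 - 4*x^4 + 8*x^3 - 8*x^2 + 12*x + C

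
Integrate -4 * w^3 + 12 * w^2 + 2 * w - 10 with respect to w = -w^4 + 4*w^3 + w^2 - 10*w + C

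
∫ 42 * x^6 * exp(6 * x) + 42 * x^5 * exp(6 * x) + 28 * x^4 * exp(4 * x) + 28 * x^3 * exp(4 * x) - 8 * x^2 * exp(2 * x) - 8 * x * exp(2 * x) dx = x^2*(7*x^4*exp(4*x) + 7*x^2*exp(2*x) - 4)*exp(2*x) + C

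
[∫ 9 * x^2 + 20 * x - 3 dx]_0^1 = 10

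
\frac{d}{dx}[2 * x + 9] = 2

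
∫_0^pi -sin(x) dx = -2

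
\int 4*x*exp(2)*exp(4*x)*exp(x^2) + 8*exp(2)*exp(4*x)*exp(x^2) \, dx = 2*exp((x + 2)^2 - 2) + C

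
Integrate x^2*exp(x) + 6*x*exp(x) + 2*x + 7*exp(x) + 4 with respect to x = ((x + 2)^2 - 1)*(exp(x) + 1) + C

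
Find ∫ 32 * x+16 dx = 16*x^2 + 16*x + C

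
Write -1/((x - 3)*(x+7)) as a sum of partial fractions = 1/(10*(x + 7)) - 1/(10*(x - 3))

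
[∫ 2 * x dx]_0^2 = 4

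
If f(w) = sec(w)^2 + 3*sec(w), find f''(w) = 6*tan(w)^4 + 8*tan(w)^2 + 2 - 3/cos(w) + 6/cos(w)^3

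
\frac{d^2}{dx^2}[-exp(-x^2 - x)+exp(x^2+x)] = (4*x^2*exp(2*x^2 + 2*x) - 4*x^2 + 4*x*exp(2*x^2 + 2*x) - 4*x + 3*exp(2*x^2 + 2*x) + 1)*exp(-x^2 - x)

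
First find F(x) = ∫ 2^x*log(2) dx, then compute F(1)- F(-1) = 3/2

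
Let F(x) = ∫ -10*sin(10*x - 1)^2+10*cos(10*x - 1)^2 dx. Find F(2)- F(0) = sin(38)/2 + sin(2)/2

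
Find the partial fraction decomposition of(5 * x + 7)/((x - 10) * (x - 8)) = -47/(2*(x - 8)) + 57/(2*(x - 10))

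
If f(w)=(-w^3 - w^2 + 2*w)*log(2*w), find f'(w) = -3*w^2*log(w) - 3*w^2*log(2) - w^2 - 2*w*log(w) - 2*w*log(2) - w + 2*log(w) + 2*log(2) + 2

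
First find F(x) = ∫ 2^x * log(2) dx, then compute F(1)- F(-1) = 3/2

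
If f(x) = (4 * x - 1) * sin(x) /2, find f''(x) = -2*x*sin(x) + sin(x)/2 + 4*cos(x)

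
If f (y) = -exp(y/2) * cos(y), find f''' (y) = (-2*sin(y) + 11*cos(y))*exp(y/2)/8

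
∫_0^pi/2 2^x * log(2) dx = -1 + 2^(pi/2)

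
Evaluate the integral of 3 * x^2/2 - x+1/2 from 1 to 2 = 5/2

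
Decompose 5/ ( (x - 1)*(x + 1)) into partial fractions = -5/(2*(x + 1)) + 5/(2*(x - 1))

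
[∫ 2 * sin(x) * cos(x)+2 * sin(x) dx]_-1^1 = 0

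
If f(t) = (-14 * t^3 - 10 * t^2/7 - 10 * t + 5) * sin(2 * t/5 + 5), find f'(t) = -28*t^3*cos(2*t/5 + 5)/5 - 42*t^2*sin(2*t/5 + 5) - 4*t^2*cos(2*t/5 + 5)/7 - 20*t*sin(2*t/5 + 5)/7 - 4*t*cos(2*t/5 + 5) - 10*sin(2*t/5 + 5) + 2*cos(2*t/5 + 5)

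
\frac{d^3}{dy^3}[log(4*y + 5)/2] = 64/(64*y^3 + 240*y^2 + 300*y + 125)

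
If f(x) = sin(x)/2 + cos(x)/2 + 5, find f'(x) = -sin(x)/2 + cos(x)/2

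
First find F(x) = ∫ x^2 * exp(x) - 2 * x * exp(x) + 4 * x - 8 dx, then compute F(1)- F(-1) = -16 - 9*exp(-1) + E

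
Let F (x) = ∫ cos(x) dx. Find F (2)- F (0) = sin(2)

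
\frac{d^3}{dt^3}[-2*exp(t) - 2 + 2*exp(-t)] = (-2*exp(2*t) - 2)*exp(-t)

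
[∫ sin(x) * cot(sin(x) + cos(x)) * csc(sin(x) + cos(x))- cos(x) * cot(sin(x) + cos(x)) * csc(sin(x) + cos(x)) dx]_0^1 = -csc(1) + csc(cos(1) + sin(1))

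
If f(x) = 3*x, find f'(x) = 3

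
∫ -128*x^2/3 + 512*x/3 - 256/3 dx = -128*x^3/9 + 256*x^2/3 - 256*x/3 + C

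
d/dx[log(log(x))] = 1/(x*log(x))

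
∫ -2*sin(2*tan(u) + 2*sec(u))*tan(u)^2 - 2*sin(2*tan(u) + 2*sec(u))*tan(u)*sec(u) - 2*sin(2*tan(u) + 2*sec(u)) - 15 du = -15*u + cos(2*tan(u) + 2*sec(u)) + C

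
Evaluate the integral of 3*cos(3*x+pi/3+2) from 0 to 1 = sin(pi/3 + 5) - sin(pi/3 + 2)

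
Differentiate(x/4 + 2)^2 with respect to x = x/8 + 1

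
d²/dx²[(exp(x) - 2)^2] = 4*exp(2*x) - 4*exp(x)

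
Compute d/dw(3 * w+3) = 3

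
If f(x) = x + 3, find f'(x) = 1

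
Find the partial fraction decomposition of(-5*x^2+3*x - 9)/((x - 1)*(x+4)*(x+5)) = -149/(6*(x + 5)) + 101/(5*(x + 4)) - 11/(30*(x - 1))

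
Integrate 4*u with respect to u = 2*u^2 + C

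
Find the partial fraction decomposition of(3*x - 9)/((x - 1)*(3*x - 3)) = 1/(x - 1) - 2/(x - 1)^2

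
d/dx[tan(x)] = cos(x)^(-2)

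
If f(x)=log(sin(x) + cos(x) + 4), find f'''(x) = 4*(cos(2*x) - 3*sqrt(2)*cos(x + pi/4))/(2*sqrt(2)*sin(x)^2*cos(x + pi/4) + 24*sin(x)*cos(x) + 51*sin(x) + 49*cos(x) + 76)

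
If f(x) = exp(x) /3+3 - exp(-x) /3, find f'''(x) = (exp(2*x) + 1)*exp(-x)/3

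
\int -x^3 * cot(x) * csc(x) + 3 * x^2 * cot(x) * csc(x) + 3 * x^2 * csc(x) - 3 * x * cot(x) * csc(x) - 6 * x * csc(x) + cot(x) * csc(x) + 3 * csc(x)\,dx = (x - 1)^3*csc(x) + C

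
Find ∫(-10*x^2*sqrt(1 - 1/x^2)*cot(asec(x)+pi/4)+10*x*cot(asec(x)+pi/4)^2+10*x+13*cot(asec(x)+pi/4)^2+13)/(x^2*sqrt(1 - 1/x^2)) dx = -(10*x + 13)*cot(asec(x) + pi/4) + C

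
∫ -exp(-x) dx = exp(-x) + C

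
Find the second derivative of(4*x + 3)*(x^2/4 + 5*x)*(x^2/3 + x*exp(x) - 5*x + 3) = x^4*exp(x) + 115*x^3*exp(x)/4 + 20*x^3/3 + 303*x^2*exp(x)/2 + 23*x^2 + 369*x*exp(x)/2 - 1149*x/2 + 30*exp(x) - 51/2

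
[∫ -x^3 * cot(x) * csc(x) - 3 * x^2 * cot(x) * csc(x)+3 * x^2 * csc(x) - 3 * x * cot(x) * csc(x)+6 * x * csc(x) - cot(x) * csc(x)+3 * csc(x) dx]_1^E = -8*csc(1) + (1 + E)^3*csc(E)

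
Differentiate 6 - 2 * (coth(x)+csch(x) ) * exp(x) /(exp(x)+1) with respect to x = (2*exp(2*x)*cosh(x) + 2*exp(2*x) - 2*exp(x)*sinh(x) - exp(x)*sinh(2*x) + 2*exp(x)*cosh(x) + 2*exp(x))/((exp(x) + 1)^2*sinh(x)^2)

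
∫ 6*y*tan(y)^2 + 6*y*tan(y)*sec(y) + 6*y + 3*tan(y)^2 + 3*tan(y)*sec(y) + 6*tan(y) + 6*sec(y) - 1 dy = -4*y + (6*y + 3)*(tan(y) + sec(y)) + C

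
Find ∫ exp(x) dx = exp(x) + C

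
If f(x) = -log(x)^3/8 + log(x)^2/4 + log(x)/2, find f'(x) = (-3*log(x)^2 + 4*log(x) + 4)/(8*x)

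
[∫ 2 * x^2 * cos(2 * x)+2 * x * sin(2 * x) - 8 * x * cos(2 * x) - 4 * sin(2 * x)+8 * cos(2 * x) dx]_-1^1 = 10*sin(2)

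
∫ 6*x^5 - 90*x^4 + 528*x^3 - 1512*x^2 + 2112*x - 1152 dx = x^6 - 18*x^5 + 132*x^4 - 504*x^3 + 1056*x^2 - 1152*x + C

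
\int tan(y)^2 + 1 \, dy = tan(y) + C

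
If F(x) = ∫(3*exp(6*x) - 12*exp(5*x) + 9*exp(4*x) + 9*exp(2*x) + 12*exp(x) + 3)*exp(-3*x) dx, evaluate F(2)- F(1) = -(-2 - exp(-1) + E)^3 + (-2 - exp(-2) + exp(2))^3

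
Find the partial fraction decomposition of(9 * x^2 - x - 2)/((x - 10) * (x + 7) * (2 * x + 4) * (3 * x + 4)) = -207/(1156*(3*x + 4)) - 223/(1445*(x + 7)) + 3/(20*(x + 2)) + 37/(578*(x - 10))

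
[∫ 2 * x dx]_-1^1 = 0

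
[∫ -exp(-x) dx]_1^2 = -exp(-1) + exp(-2)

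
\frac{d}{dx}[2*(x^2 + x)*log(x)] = 4*x*log(x) + 2*x + 2*log(x) + 2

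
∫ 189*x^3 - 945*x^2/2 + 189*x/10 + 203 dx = 189*x^4/4 - 315*x^3/2 + 189*x^2/20 + 203*x + C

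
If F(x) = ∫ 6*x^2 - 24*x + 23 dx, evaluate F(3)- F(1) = 2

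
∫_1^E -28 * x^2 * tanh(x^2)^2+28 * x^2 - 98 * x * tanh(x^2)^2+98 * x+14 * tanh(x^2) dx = -63*tanh(1) + 7*(2*E + 7)*tanh(exp(2))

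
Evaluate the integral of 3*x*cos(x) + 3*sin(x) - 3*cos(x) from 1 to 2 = 3*sin(2)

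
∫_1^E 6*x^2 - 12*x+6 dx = 2*(-1 + E)^3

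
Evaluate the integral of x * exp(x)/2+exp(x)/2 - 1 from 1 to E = -3*E/2 + 1 + exp(1 + E)/2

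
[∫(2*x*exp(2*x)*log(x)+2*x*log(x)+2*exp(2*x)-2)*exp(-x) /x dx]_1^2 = 2*(-exp(-2) + exp(2))*log(2)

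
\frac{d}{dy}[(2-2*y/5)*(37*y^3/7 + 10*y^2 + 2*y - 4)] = -296*y^3/35 + 138*y^2/7 + 192*y/5 + 28/5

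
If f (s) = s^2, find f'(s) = 2*s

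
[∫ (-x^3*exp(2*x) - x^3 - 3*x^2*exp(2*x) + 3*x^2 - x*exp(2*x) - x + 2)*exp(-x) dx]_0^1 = -E + exp(-1)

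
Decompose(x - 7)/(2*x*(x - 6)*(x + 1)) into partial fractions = -4/(7*(x + 1)) - 1/(84*(x - 6)) + 7/(12*x)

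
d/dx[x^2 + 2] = 2*x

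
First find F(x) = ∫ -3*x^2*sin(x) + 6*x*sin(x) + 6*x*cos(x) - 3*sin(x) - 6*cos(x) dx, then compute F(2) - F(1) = 3*cos(2)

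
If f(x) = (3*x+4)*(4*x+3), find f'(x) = 24*x + 25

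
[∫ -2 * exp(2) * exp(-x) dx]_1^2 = 2 - 2*E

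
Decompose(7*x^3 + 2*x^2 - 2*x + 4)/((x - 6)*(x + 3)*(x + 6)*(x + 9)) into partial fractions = 4919/(270*(x + 9)) - 356/(27*(x + 6)) + 161/(162*(x + 3)) + 394/(405*(x - 6))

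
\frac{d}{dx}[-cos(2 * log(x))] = 2*sin(2*log(x))/x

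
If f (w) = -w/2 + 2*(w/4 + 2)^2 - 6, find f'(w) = w/4 + 3/2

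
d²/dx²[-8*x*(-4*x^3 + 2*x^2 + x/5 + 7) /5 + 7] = 384*x^2/5 - 96*x/5 - 16/25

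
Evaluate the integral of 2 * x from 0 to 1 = 1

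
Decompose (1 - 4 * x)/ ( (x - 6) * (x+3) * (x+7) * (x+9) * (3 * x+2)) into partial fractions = -297/(66500*(3*x + 2)) + 37/(4500*(x + 9)) - 29/(1976*(x + 7)) + 13/(1512*(x + 3)) - 23/(35100*(x - 6))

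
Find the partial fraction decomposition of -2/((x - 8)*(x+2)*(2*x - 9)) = 8/(91*(2*x - 9)) - 1/(65*(x + 2)) - 1/(35*(x - 8))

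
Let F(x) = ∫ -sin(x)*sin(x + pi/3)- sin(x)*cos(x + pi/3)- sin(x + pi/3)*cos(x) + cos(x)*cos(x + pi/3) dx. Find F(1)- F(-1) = (1 - sqrt(3))*sin(2)/2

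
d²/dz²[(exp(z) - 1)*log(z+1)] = (z^2*exp(z)*log(z + 1) + 2*z*exp(z)*log(z + 1) + 2*z*exp(z) + exp(z)*log(z + 1) + exp(z) + 1)/(z^2 + 2*z + 1)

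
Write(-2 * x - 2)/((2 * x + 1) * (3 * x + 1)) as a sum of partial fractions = -4/(3*x + 1) + 2/(2*x + 1)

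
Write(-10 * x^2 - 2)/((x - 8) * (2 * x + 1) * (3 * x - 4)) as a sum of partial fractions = 89/(110*(3*x - 4)) - 18/(187*(2*x + 1)) - 321/(170*(x - 8))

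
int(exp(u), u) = exp(u) + C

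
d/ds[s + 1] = 1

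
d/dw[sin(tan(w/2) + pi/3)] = cos(tan(w/2) + pi/3)/(2*cos(w/2)^2)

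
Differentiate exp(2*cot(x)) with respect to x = -2*exp(2/tan(x))/sin(x)^2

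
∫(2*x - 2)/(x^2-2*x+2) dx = log(2*(x - 1)^2 + 2) + C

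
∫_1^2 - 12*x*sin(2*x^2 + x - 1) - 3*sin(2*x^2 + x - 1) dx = 3*cos(9) - 3*cos(2)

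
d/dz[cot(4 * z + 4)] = -4/sin(4*z + 4)^2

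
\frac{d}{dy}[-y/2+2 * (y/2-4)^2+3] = y - 17/2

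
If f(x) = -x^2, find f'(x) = -2*x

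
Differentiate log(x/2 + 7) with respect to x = 1/(x + 14)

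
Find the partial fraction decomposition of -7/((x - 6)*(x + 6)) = 7/(12*(x + 6)) - 7/(12*(x - 6))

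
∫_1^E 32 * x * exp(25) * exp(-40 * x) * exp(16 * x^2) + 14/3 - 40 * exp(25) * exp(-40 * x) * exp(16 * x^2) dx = -14/3 + 11*E/3 + exp((-5 + 4*E)^2)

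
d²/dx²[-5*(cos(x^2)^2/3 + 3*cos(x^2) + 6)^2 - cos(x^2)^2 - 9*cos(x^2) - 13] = 80*x^2*(1 - cos(2*x^2))^2/9 + 786*x^2*cos(x^2) + 4952*x^2*cos(2*x^2)/9 + 90*x^2*cos(3*x^2) - 40*x^2/3 + 393*sin(x^2) + 1198*sin(2*x^2)/9 + 15*sin(3*x^2) + 5*sin(4*x^2)/9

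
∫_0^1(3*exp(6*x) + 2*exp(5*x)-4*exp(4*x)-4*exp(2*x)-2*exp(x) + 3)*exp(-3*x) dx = -E + exp(-1) + (E - exp(-1))^2 + (E - exp(-1))^3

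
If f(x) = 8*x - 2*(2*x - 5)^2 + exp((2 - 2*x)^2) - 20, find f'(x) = 8*x*exp(4*x^2 - 8*x + 4) - 16*x - 8*exp(4*x^2 - 8*x + 4) + 48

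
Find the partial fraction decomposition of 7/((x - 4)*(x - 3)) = -7/(x - 3) + 7/(x - 4)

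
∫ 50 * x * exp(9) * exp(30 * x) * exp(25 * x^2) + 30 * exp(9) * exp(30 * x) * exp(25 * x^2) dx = exp((5*x + 3)^2) + C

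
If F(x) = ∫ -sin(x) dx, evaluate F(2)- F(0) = -1 + cos(2)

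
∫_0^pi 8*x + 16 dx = -16 + (4 + 2*pi)^2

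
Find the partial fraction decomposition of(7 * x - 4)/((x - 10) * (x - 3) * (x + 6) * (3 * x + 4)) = -90/(1547*(3*x + 4)) + 23/(1008*(x + 6)) - 17/(819*(x - 3)) + 33/(1904*(x - 10))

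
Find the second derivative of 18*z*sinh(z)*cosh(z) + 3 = 36*z*sinh(2*z) + 36*cosh(2*z)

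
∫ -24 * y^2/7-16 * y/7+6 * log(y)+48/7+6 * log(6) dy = 2*y*(-4*y^2 - 4*y + 21*log(6*y) + 3)/7 + C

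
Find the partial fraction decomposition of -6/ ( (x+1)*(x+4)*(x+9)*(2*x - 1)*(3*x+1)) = 243/(1430*(3*x + 1)) - 32/(855*(2*x - 1)) - 3/(9880*(x + 9)) + 2/(495*(x + 4)) - 1/(24*(x + 1))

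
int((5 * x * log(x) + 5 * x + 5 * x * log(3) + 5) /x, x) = 5*(x + 1)*log(3*x) + C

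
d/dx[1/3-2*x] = -2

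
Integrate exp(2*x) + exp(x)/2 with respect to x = (exp(x) + 1)*exp(x)/2 + C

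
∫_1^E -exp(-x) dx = -exp(-1) + exp(-E)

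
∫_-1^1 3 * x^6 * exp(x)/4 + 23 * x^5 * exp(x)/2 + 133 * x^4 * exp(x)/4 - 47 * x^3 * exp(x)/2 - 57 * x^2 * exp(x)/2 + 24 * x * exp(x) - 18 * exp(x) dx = -15*E/2 - 95*exp(-1)/2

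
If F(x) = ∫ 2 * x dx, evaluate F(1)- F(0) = 1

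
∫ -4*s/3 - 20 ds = -2*s^2/3 - 20*s + C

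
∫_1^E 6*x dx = -3 + 3*exp(2)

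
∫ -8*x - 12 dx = -4*x^2 - 12*x + C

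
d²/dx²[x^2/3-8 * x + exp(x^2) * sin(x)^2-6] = 4*x^2*exp(x^2)*sin(x)^2 + 4*x*exp(x^2)*sin(2*x) + 2*exp(x^2)*cos(x)^2 + 2/3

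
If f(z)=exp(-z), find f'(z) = -exp(-z)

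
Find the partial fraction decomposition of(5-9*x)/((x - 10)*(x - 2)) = 13/(8*(x - 2)) - 85/(8*(x - 10))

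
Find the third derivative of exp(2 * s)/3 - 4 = 8*exp(2*s)/3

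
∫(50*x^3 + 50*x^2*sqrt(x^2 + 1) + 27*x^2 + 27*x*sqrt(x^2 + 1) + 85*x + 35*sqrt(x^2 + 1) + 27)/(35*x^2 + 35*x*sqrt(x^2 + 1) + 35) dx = 5*x^2/7 + 27*x/35 + log(x + sqrt(x^2 + 1)) + C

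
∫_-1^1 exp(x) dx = E - exp(-1)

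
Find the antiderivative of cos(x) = sin(x) + C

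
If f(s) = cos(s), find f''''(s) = cos(s)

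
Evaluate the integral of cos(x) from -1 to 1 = 2*sin(1)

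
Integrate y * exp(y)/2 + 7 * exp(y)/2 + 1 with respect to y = (y + 6)*(exp(y) + 2)/2 + C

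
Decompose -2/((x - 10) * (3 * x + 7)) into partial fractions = 6/(37*(3*x + 7)) - 2/(37*(x - 10))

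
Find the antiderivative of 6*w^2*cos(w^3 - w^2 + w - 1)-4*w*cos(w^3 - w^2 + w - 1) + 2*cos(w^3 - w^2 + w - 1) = 2*sin(w^3 - w^2 + w - 1) + C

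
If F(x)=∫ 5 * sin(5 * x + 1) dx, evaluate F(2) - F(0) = -cos(11) + cos(1)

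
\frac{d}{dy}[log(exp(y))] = 1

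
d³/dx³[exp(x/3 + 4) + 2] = exp(x/3 + 4)/27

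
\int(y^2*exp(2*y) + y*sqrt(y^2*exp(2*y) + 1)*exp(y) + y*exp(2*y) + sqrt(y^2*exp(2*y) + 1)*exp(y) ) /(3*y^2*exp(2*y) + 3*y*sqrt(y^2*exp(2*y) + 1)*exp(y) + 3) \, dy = log(y*exp(y) + sqrt(y^2*exp(2*y) + 1))/3 + C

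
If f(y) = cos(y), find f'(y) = -sin(y)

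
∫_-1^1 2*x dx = 0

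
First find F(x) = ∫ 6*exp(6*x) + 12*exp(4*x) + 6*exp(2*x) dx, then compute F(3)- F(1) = -(1 + exp(2))^3 + (1 + exp(6))^3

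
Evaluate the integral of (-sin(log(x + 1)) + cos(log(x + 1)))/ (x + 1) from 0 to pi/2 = -1 + sqrt(2)*sin(pi/4 + log(1 + pi/2))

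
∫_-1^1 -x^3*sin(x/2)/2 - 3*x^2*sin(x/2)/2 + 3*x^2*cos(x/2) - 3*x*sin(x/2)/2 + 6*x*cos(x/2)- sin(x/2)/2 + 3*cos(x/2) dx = 8*cos(1/2)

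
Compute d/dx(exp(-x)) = -exp(-x)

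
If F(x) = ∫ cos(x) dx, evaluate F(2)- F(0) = sin(2)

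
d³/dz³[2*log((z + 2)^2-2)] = (8*z^3 + 48*z^2 + 144*z + 160)/(z^6 + 12*z^5 + 54*z^4 + 112*z^3 + 108*z^2 + 48*z + 8)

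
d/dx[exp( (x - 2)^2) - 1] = 2*x*exp(x^2 - 4*x + 4) - 4*exp(x^2 - 4*x + 4)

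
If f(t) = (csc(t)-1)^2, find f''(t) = 2*(1 - 2/sin(t) - 2/sin(t)^2 + 3/sin(t)^3)/sin(t)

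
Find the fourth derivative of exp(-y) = exp(-y)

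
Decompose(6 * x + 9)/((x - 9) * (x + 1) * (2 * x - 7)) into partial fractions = -40/(33*(2*x - 7)) + 1/(30*(x + 1)) + 63/(110*(x - 9))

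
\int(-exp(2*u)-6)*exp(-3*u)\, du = (exp(2*u) + 2)*exp(-3*u) + C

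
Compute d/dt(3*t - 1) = 3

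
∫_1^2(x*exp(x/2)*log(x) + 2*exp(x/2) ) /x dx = 2*E*log(2)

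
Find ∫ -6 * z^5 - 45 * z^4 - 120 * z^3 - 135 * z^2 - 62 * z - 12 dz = -z^6 - 9*z^5 - 30*z^4 - 45*z^3 - 31*z^2 - 12*z + C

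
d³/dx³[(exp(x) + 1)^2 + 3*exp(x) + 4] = 8*exp(2*x) + 5*exp(x)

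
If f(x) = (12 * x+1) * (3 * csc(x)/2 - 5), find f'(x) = -18*x*cot(x)*csc(x) - 3*cot(x)*csc(x)/2 + 18*csc(x) - 60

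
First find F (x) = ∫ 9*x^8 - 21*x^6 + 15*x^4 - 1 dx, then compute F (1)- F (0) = 0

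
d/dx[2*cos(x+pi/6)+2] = -2*sin(x + pi/6)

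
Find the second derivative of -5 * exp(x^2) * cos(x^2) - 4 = 10*(4*x^2*sin(x^2) - sqrt(2)*cos(x^2 + pi/4))*exp(x^2)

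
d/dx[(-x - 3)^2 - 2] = 2*x + 6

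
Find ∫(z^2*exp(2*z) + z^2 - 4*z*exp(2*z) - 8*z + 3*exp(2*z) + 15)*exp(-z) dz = 2*(z - 3)^2*sinh(z) + C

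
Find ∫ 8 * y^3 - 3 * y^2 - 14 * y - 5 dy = 2*y^4 - y^3 - 7*y^2 - 5*y + C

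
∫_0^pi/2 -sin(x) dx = -1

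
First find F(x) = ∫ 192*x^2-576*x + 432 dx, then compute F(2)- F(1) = 16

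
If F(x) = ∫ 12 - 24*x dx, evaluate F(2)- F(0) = -24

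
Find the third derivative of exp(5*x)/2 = 125*exp(5*x)/2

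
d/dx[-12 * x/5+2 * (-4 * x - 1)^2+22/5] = 64*x + 68/5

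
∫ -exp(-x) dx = exp(-x) + C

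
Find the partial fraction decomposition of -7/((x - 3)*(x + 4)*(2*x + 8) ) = 1/(14*(x + 4)) + 1/(2*(x + 4)^2) - 1/(14*(x - 3))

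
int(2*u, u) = u^2 + C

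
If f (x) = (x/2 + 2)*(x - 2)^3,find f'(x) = 2*x^3 - 3*x^2 - 12*x + 20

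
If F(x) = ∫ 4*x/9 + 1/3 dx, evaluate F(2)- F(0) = 14/9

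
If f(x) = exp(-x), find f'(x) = -exp(-x)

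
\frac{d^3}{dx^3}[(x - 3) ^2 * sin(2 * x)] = -8*x^2*cos(2*x) - 24*x*sin(2*x) + 48*x*cos(2*x) + 72*sin(2*x) - 60*cos(2*x)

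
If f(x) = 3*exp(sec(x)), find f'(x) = 3*exp(sec(x))*tan(x)*sec(x)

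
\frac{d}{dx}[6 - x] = -1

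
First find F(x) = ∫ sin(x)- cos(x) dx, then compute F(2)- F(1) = -sin(2) - cos(2) + cos(1) + sin(1)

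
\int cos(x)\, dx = sin(x) + C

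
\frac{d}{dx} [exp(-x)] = -exp(-x)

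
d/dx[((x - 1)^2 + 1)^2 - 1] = 4*x^3 - 12*x^2 + 16*x - 8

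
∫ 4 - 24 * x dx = -12*x^2 + 4*x + C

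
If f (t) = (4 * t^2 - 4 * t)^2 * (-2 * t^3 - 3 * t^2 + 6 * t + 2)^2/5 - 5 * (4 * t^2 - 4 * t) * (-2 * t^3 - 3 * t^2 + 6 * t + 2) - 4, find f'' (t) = 1152*t^8 + 4608*t^7/5 - 6272*t^6 - 1344*t^5/5 + 9312*t^4 - 3552*t^3 - 528*t^2 - 3864*t/5 + 928/5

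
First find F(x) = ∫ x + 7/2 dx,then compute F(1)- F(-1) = 7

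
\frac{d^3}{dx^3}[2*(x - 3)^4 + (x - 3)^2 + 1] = 48*x - 144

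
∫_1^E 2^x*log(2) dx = -2 + 2^E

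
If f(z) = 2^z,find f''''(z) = 2^z*log(2)^4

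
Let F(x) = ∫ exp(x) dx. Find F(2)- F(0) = -1 + exp(2)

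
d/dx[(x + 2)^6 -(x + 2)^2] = 6*x^5 + 60*x^4 + 240*x^3 + 480*x^2 + 478*x + 188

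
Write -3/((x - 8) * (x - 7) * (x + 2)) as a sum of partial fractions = -1/(30*(x + 2)) + 1/(3*(x - 7)) - 3/(10*(x - 8))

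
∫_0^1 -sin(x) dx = -1 + cos(1)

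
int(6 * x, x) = 3*x^2 + C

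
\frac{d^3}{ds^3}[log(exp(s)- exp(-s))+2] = (8*exp(4*s) + 8*exp(2*s))/(exp(6*s) - 3*exp(4*s) + 3*exp(2*s) - 1)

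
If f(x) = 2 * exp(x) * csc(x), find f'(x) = 2*(1 - cos(x)/sin(x))*exp(x)/sin(x)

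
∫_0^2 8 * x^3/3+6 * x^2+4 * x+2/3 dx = 36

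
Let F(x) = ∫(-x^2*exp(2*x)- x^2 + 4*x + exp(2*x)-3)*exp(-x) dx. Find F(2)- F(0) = -exp(2) + exp(-2)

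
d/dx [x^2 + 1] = 2*x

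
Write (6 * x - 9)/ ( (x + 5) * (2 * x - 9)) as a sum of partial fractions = 36/(19*(2*x - 9)) + 39/(19*(x + 5))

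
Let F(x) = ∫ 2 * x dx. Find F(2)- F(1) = 3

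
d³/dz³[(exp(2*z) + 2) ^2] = 64*exp(4*z) + 32*exp(2*z)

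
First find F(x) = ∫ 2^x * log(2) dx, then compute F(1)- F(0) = 1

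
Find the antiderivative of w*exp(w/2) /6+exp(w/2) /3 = w*exp(w/2)/3 + C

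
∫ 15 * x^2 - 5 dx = 5*x^3 - 5*x + C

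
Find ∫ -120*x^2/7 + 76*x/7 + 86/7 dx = -40*x^3/7 + 38*x^2/7 + 86*x/7 + C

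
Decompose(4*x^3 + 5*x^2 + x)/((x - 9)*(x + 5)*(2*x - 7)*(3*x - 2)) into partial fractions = 22/(1445*(3*x - 2)) - 1890/(3179*(2*x - 7)) + 190/(2023*(x + 5)) + 333/(385*(x - 9))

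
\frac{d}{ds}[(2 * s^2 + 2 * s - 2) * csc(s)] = 2*(-s^2*cos(s)/sin(s) + 2*s - s*cos(s)/sin(s) + 1 + cos(s)/sin(s))/sin(s)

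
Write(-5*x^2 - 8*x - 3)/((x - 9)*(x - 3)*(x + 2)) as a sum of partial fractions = -7/(55*(x + 2)) + 12/(5*(x - 3)) - 80/(11*(x - 9))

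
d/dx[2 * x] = 2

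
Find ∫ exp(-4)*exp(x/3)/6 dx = exp(x/3 - 4)/2 + C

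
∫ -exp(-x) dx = exp(-x) + C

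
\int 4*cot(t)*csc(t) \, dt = -4*csc(t) + C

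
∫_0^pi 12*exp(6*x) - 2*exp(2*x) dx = -exp(2*pi) - 1 + 2*exp(6*pi)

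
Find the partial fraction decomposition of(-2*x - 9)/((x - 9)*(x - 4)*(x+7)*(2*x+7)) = -16/(2625*(2*x + 7)) - 5/(1232*(x + 7)) + 17/(825*(x - 4)) - 27/(2000*(x - 9))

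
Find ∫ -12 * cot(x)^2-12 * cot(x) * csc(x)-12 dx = 12*cot(x) + 12*csc(x) + C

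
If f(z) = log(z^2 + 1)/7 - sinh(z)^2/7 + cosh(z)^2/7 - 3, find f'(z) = 2*z/(7*z^2 + 7)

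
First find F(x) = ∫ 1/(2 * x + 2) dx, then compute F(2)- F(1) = -log(2)/2 + log(3)/2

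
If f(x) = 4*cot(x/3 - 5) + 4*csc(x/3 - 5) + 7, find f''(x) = 8*cot(x/3 - 5)^3/9 + 8*cot(x/3 - 5)^2*csc(x/3 - 5)/9 + 8*cot(x/3 - 5)/9 + 4*csc(x/3 - 5)/9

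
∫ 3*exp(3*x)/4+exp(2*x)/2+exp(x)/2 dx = (exp(2*x) + exp(x) + 2)*exp(x)/4 + C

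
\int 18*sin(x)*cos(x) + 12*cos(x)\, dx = (3*sin(x) + 2)^2 + C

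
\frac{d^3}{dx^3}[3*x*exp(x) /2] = 3*x*exp(x)/2 + 9*exp(x)/2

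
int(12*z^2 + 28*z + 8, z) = 4*z^3 + 14*z^2 + 8*z + C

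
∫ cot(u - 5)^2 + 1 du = -cot(u - 5) + C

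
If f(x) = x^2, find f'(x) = 2*x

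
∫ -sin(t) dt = cos(t) + C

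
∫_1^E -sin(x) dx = cos(E) - cos(1)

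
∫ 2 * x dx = x^2 + C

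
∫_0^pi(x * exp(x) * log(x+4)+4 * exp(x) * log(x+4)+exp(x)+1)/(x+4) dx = -4*log(2) + (1 + exp(pi))*log(pi + 4)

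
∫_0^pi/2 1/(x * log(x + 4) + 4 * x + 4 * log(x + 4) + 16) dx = -log(log(4) + 4) + log(log(pi/2 + 4) + 4)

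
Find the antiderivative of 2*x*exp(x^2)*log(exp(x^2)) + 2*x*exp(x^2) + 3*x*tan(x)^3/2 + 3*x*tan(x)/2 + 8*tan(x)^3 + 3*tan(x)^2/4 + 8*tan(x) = x^2*exp(x^2) + (3*x/4 + 4)*tan(x)^2 + C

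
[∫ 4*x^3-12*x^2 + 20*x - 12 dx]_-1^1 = -32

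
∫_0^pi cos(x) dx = 0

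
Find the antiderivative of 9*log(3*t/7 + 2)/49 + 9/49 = 3*(3*t + 14)*log(3*t/7 + 2)/49 + C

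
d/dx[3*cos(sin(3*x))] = -9*sin(sin(3*x))*cos(3*x)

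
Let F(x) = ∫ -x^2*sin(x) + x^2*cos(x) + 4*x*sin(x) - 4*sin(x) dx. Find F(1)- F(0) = -2 + cos(1) + sin(1)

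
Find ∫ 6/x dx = 6*log(x) + C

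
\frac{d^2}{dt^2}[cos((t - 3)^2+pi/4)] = -4*t^2*cos(t^2 - 6*t + pi/4 + 9) + 24*t*cos(t^2 - 6*t + pi/4 + 9) - 2*sin(t^2 - 6*t + pi/4 + 9) - 36*cos(t^2 - 6*t + pi/4 + 9)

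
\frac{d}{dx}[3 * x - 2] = 3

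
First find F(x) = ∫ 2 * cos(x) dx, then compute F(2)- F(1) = -2*sin(1) + 2*sin(2)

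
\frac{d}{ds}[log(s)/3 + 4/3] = 1/(3*s)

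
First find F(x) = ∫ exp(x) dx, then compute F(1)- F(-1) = E - exp(-1)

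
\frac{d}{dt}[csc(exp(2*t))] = -2*exp(2*t)*cot(exp(2*t))*csc(exp(2*t))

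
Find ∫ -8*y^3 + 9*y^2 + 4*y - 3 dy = -2*y^4 + 3*y^3 + 2*y^2 - 3*y + C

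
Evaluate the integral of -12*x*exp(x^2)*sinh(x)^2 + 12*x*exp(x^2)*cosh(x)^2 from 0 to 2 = -6 + 6*exp(4)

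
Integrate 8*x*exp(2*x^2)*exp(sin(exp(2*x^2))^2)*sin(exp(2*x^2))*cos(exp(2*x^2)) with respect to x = exp(sin(exp(2*x^2))^2) + C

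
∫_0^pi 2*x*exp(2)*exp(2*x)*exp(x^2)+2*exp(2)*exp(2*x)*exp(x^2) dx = -exp(2) + exp(1 + (1 + pi)^2)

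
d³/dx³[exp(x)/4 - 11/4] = exp(x)/4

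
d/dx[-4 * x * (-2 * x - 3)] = 16*x + 12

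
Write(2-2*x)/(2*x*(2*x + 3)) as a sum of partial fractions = -5/(3*(2*x + 3)) + 1/(3*x)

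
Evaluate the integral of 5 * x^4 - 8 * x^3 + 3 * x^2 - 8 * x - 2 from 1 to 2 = -6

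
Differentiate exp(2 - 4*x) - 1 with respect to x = -4*exp(2 - 4*x)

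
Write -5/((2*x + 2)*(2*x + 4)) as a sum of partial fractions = 5/(4*(x + 2)) - 5/(4*(x + 1))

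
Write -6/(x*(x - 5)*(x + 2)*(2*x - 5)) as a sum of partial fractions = 16/(75*(2*x - 5)) + 1/(21*(x + 2)) - 6/(175*(x - 5)) - 3/(25*x)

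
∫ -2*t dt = -t^2 + C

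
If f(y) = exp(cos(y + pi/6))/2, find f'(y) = -exp(cos(y + pi/6))*sin(y + pi/6)/2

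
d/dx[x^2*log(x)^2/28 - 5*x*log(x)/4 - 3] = x*log(x)^2/14 + x*log(x)/14 - 5*log(x)/4 - 5/4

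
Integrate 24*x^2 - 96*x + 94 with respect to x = 8*x^3 - 48*x^2 + 94*x + C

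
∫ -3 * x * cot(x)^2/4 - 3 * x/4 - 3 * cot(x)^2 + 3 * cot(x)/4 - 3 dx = (3*x/4 + 3)*cot(x) + C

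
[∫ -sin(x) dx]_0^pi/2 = -1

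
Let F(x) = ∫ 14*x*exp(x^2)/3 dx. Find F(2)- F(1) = -7*E/3 + 7*exp(4)/3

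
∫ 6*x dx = 3*x^2 + C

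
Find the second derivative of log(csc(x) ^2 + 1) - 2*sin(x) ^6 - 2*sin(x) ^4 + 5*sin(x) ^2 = 2*(36*sin(x)^10 + 58*sin(x)^8 - 14*sin(x)^6 - 53*sin(x)^4 - 14*sin(x)^2 + 8 + sin(x)^(-2))/(sin(x)^2 + 1)^2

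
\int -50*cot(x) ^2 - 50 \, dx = 50*cot(x) + C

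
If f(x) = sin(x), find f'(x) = cos(x)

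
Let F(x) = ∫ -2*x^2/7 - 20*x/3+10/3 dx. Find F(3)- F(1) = -472/21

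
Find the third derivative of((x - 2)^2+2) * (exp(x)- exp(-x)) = (x^2*exp(2*x) + x^2 + 2*x*exp(2*x) - 10*x + 24)*exp(-x)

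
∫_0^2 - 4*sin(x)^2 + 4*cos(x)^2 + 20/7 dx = 2*sin(4) + 40/7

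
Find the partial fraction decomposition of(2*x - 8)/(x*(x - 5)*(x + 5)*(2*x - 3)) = 40/(273*(2*x - 3)) + 9/(325*(x + 5)) + 1/(175*(x - 5)) - 8/(75*x)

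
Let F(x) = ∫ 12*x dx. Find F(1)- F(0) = 6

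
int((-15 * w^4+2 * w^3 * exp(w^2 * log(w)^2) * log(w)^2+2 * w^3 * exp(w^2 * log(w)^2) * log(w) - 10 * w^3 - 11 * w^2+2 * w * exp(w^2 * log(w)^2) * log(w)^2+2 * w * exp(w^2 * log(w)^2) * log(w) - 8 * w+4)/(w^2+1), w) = -5*w^3 - 5*w^2 + 4*w + exp(w^2*log(w)^2) + log(w^2 + 1) + C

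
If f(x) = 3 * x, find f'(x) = 3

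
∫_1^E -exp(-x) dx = -exp(-1) + exp(-E)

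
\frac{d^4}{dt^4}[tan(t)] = 24*tan(t)^5 + 40*tan(t)^3 + 16*tan(t)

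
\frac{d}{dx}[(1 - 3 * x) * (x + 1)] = -6*x - 2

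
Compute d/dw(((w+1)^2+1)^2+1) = 4*w^3 + 12*w^2 + 16*w + 8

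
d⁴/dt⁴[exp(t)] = exp(t)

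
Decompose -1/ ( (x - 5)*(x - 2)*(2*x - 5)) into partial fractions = 4/(5*(2*x - 5)) - 1/(3*(x - 2)) - 1/(15*(x - 5))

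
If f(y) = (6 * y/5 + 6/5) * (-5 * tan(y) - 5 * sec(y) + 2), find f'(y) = -6*y*tan(y)^2 - 6*y*tan(y)*sec(y) - 6*y - 6*tan(y)^2 - 6*tan(y)*sec(y) - 6*tan(y) - 6*sec(y) - 18/5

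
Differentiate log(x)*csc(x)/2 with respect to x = (-x*log(x)*cot(x)*csc(x) + csc(x))/(2*x)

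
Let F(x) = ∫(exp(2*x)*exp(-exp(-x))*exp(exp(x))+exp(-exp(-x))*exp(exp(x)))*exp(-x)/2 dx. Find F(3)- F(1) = -exp(E - exp(-1))/2 + exp(-exp(-3) + exp(3))/2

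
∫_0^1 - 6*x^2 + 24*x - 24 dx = -14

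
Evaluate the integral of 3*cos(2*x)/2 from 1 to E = -3*sin(2)/4 + 3*sin(2*E)/4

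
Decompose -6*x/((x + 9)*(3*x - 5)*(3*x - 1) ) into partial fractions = 3/(56*(3*x - 1)) - 15/(64*(3*x - 5)) + 27/(448*(x + 9))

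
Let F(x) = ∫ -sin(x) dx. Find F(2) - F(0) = -1 + cos(2)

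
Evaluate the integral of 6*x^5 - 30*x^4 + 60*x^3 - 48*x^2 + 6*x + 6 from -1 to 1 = -32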